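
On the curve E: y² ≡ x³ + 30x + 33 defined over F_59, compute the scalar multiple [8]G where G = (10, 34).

Double-and-add on 8 = (1000)₂. Start with G = (10, 34) for the leading 1-bit.
double: tangent at (10, 34): λ = (3·10² + 30)/(2·34) ≡ 35/9. 9⁻¹ ≡ 46 (mod 59), so λ ≡ 35·46 ≡ 17.
  x = λ² - 10 - 10 = 289 - 20 ≡ 33; y = λ·(10 - 33) - 34 ≡ 47. → (33, 47)
double: tangent at (33, 47): λ = (3·33² + 30)/(2·47) ≡ 52/35. 35⁻¹ ≡ 27 (mod 59), so λ ≡ 52·27 ≡ 47.
  x = λ² - 33 - 33 = 2209 - 66 ≡ 19; y = λ·(33 - 19) - 47 ≡ 21. → (19, 21)
double: tangent at (19, 21): λ = (3·19² + 30)/(2·21) ≡ 51/42. 42⁻¹ ≡ 52 (mod 59), so λ ≡ 51·52 ≡ 56.
  x = λ² - 19 - 19 = 3136 - 38 ≡ 30; y = λ·(19 - 30) - 21 ≡ 12. → (30, 12)

(30, 12)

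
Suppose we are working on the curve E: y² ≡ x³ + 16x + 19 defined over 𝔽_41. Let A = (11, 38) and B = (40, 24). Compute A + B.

(13, 28)

(11, 38) + (40, 24). λ = (24 - 38)/(40 - 11) ≡ 27/29 mod 41. 29⁻¹ ≡ 17 (mod 41) since 29·17 = 493 ≡ 1, so λ ≡ 8.
  x = λ² - 11 - 40 = 64 - 51 ≡ 13; y = λ·(11 - 13) - 38 ≡ 28. → (13, 28)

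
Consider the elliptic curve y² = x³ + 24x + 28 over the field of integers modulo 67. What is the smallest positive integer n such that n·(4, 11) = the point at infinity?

2P: tangent at (4, 11): λ = (3·4² + 24)/(2·11) ≡ 5/22. 22⁻¹ ≡ 64 (mod 67), so λ ≡ 5·64 ≡ 52.
  x = λ² - 4 - 4 = 2704 - 8 ≡ 16; y = λ·(4 - 16) - 11 ≡ 35. → (16, 35)
3P: (16, 35) + (4, 11). λ = (11 - 35)/(4 - 16) ≡ 43/55 mod 67. 55⁻¹ ≡ 39 (mod 67) since 55·39 = 2145 ≡ 1, so λ ≡ 2.
  x = λ² - 16 - 4 = 4 - 20 ≡ 51; y = λ·(16 - 51) - 35 ≡ 29. → (51, 29)
4P: (51, 29) + (4, 11). λ = (11 - 29)/(4 - 51) ≡ 49/20 mod 67. 20⁻¹ ≡ 57 (mod 67) since 20·57 = 1140 ≡ 1, so λ ≡ 46.
  x = λ² - 51 - 4 = 2116 - 55 ≡ 51; y = λ·(51 - 51) - 29 ≡ 38. → (51, 38)
5P: (51, 38) + (4, 11). λ = (11 - 38)/(4 - 51) ≡ 40/20 mod 67. 20⁻¹ ≡ 57 (mod 67), so λ ≡ 2.
  x = λ² - 51 - 4 = 4 - 55 ≡ 16; y = λ·(51 - 16) - 38 ≡ 32. → (16, 32)
6P: (16, 32) + (4, 11). λ = (11 - 32)/(4 - 16) ≡ 46/55 mod 67. 55⁻¹ ≡ 39 (mod 67) since 55·39 = 2145 ≡ 1, so λ ≡ 52.
  x = λ² - 16 - 4 = 2704 - 20 ≡ 4; y = λ·(16 - 4) - 32 ≡ 56. → (4, 56)
7P: (4, 56) + (4, 11): same x and y₁ ≡ -y₂, so the sum is the point at infinity.
7P = the point at infinity, so the order is 7.

7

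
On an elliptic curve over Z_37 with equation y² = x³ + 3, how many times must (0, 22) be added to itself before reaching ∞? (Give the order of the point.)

3

2P: tangent at (0, 22): λ = (3·0² + 0)/(2·22) ≡ 0/7. 7⁻¹ ≡ 16 (mod 37) since 7·16 = 112 ≡ 1, so λ ≡ 0·16 ≡ 0.
  x = λ² - 0 - 0 = 0 - 0 ≡ 0; y = λ·(0 - 0) - 22 ≡ 15. → (0, 15)
3P: (0, 15) + (0, 22): same x and y₁ ≡ -y₂, so the sum is ∞.
3P = ∞, so the order is 3.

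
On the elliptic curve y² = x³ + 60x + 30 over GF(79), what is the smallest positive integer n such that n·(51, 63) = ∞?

2P: tangent at (51, 63): λ = (3·51² + 60)/(2·63) ≡ 42/47. 47⁻¹ ≡ 37 (mod 79), so λ ≡ 42·37 ≡ 53.
  x = λ² - 51 - 51 = 2809 - 102 ≡ 21; y = λ·(51 - 21) - 63 ≡ 26. → (21, 26)
3P: (21, 26) + (51, 63). λ = (63 - 26)/(51 - 21) ≡ 37/30 mod 79. 30⁻¹ ≡ 29 (mod 79) since 30·29 = 870 ≡ 1, so λ ≡ 46.
  x = λ² - 21 - 51 = 2116 - 72 ≡ 69; y = λ·(21 - 69) - 26 ≡ 57. → (69, 57)
4P: (69, 57) + (51, 63). λ = (63 - 57)/(51 - 69) ≡ 6/61 mod 79. 61⁻¹ ≡ 57 (mod 79), so λ ≡ 26.
  x = λ² - 69 - 51 = 676 - 120 ≡ 3; y = λ·(69 - 3) - 57 ≡ 0. → (3, 0)
5P: (3, 0) + (51, 63). λ = (63 - 0)/(51 - 3) ≡ 63/48 mod 79. 48⁻¹ ≡ 28 (mod 79), so λ ≡ 26.
  x = λ² - 3 - 51 = 676 - 54 ≡ 69; y = λ·(3 - 69) - 0 ≡ 22. → (69, 22)
6P: (69, 22) + (51, 63). λ = (63 - 22)/(51 - 69) ≡ 41/61 mod 79. 61⁻¹ ≡ 57 (mod 79), so λ ≡ 46.
  x = λ² - 69 - 51 = 2116 - 120 ≡ 21; y = λ·(69 - 21) - 22 ≡ 53. → (21, 53)
7P: (21, 53) + (51, 63). λ = (63 - 53)/(51 - 21) ≡ 10/30 mod 79. 30⁻¹ ≡ 29 (mod 79), so λ ≡ 53.
  x = λ² - 21 - 51 = 2809 - 72 ≡ 51; y = λ·(21 - 51) - 53 ≡ 16. → (51, 16)
8P: (51, 16) + (51, 63): same x and y₁ ≡ -y₂, so the sum is ∞.
8P = ∞, so the order is 8.

8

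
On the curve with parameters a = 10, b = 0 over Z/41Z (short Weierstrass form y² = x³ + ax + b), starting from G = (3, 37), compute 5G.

Repeated addition: build up to 5G.
2G: tangent at (3, 37): λ = (3·3² + 10)/(2·37) ≡ 37/33. 33⁻¹ ≡ 5 (mod 41) since 33·5 = 165 ≡ 1, so λ ≡ 37·5 ≡ 21.
  x = λ² - 3 - 3 = 441 - 6 ≡ 25; y = λ·(3 - 25) - 37 ≡ 34. → (25, 34)
3G: (25, 34) + (3, 37). λ = (37 - 34)/(3 - 25) ≡ 3/19 mod 41. 19⁻¹ ≡ 13 (mod 41), so λ ≡ 39.
  x = λ² - 25 - 3 = 1521 - 28 ≡ 17; y = λ·(25 - 17) - 34 ≡ 32. → (17, 32)
4G: (17, 32) + (3, 37). λ = (37 - 32)/(3 - 17) ≡ 5/27 mod 41. 27⁻¹ ≡ 38 (mod 41) since 27·38 = 1026 ≡ 1, so λ ≡ 26.
  x = λ² - 17 - 3 = 676 - 20 ≡ 0; y = λ·(17 - 0) - 32 ≡ 0. → (0, 0)
5G: (0, 0) + (3, 37). λ = (37 - 0)/(3 - 0) ≡ 37/3 mod 41. 3⁻¹ ≡ 14 (mod 41), so λ ≡ 26.
  x = λ² - 0 - 3 = 676 - 3 ≡ 17; y = λ·(0 - 17) - 0 ≡ 9. → (17, 9)

(17, 9)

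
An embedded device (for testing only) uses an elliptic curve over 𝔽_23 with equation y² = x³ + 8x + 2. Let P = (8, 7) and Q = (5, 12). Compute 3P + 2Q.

First 3P:
Repeated addition: build up to 3P.
2P: tangent at (8, 7): λ = (3·8² + 8)/(2·7) ≡ 16/14. 14⁻¹ ≡ 5 (mod 23), so λ ≡ 16·5 ≡ 11.
  x = λ² - 8 - 8 = 121 - 16 ≡ 13; y = λ·(8 - 13) - 7 ≡ 7. → (13, 7)
3P: (13, 7) + (8, 7). λ = (7 - 7)/(8 - 13) ≡ 0/18 mod 23. 18⁻¹ ≡ 9 (mod 23), so λ ≡ 0.
  x = λ² - 13 - 8 = 0 - 21 ≡ 2; y = λ·(13 - 2) - 7 ≡ 16. → (2, 16)
3P = (2, 16).
Next 2Q:
Repeated addition: build up to 2Q.
2Q: tangent at (5, 12): λ = (3·5² + 8)/(2·12) ≡ 14/1. 1⁻¹ ≡ 1 (mod 23) since 1·1 = 1 ≡ 1, so λ ≡ 14·1 ≡ 14.
  x = λ² - 5 - 5 = 196 - 10 ≡ 2; y = λ·(5 - 2) - 12 ≡ 7. → (2, 7)
2Q = (2, 7).
Finally 3P + 2Q:
(2, 16) + (2, 7): same x and y₁ ≡ -y₂, so the sum is O.

O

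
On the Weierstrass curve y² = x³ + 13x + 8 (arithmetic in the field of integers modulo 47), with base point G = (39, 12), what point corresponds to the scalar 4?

Repeated addition: build up to 4G.
2G: tangent at (39, 12): λ = (3·39² + 13)/(2·12) ≡ 17/24. 24⁻¹ ≡ 2 (mod 47), so λ ≡ 17·2 ≡ 34.
  x = λ² - 39 - 39 = 1156 - 78 ≡ 44; y = λ·(39 - 44) - 12 ≡ 6. → (44, 6)
3G: (44, 6) + (39, 12). λ = (12 - 6)/(39 - 44) ≡ 6/42 mod 47. 42⁻¹ ≡ 28 (mod 47), so λ ≡ 27.
  x = λ² - 44 - 39 = 729 - 83 ≡ 35; y = λ·(44 - 35) - 6 ≡ 2. → (35, 2)
4G: (35, 2) + (39, 12). λ = (12 - 2)/(39 - 35) ≡ 10/4 mod 47. 4⁻¹ ≡ 12 (mod 47), so λ ≡ 26.
  x = λ² - 35 - 39 = 676 - 74 ≡ 38; y = λ·(35 - 38) - 2 ≡ 14. → (38, 14)

(38, 14)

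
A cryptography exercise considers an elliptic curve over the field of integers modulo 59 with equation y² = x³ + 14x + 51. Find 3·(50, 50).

Write Q = (50, 50).
Repeated addition: build up to 3Q.
2Q: tangent at (50, 50): λ = (3·50² + 14)/(2·50) ≡ 21/41. 41⁻¹ ≡ 36 (mod 59) since 41·36 = 1476 ≡ 1, so λ ≡ 21·36 ≡ 48.
  x = λ² - 50 - 50 = 2304 - 100 ≡ 21; y = λ·(50 - 21) - 50 ≡ 44. → (21, 44)
3Q: (21, 44) + (50, 50). λ = (50 - 44)/(50 - 21) ≡ 6/29 mod 59. 29⁻¹ ≡ 57 (mod 59), so λ ≡ 47.
  x = λ² - 21 - 50 = 2209 - 71 ≡ 14; y = λ·(21 - 14) - 44 ≡ 49. → (14, 49)

(14, 49)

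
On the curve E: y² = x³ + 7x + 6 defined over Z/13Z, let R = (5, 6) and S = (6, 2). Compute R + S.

(5, 6) + (6, 2). λ = (2 - 6)/(6 - 5) ≡ 9/1 mod 13. 1⁻¹ ≡ 1 (mod 13) since 1·1 = 1 ≡ 1, so λ ≡ 9.
  x = λ² - 5 - 6 = 81 - 11 ≡ 5; y = λ·(5 - 5) - 6 ≡ 7. → (5, 7)

(5, 7)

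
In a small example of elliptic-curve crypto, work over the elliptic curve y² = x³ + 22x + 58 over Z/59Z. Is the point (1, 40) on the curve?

y² = 40² ≡ 7; x³ + 22x + 58 = 81 ≡ 22 (mod 59). 7 ≠ 22.

no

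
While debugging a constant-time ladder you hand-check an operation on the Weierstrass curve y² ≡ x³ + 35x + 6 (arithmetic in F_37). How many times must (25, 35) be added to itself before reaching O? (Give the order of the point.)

10

2P: tangent at (25, 35): λ = (3·25² + 35)/(2·35) ≡ 23/33. 33⁻¹ ≡ 9 (mod 37), so λ ≡ 23·9 ≡ 22.
  x = λ² - 25 - 25 = 484 - 50 ≡ 27; y = λ·(25 - 27) - 35 ≡ 32. → (27, 32)
3P: (27, 32) + (25, 35). λ = (35 - 32)/(25 - 27) ≡ 3/35 mod 37. 35⁻¹ ≡ 18 (mod 37), so λ ≡ 17.
  x = λ² - 27 - 25 = 289 - 52 ≡ 15; y = λ·(27 - 15) - 32 ≡ 24. → (15, 24)
4P: (15, 24) + (25, 35). λ = (35 - 24)/(25 - 15) ≡ 11/10 mod 37. 10⁻¹ ≡ 26 (mod 37), so λ ≡ 27.
  x = λ² - 15 - 25 = 729 - 40 ≡ 23; y = λ·(15 - 23) - 24 ≡ 19. → (23, 19)
5P: (23, 19) + (25, 35). λ = (35 - 19)/(25 - 23) ≡ 16/2 mod 37. 2⁻¹ ≡ 19 (mod 37) since 2·19 = 38 ≡ 1, so λ ≡ 8.
  x = λ² - 23 - 25 = 64 - 48 ≡ 16; y = λ·(23 - 16) - 19 ≡ 0. → (16, 0)
6P: (16, 0) + (25, 35). λ = (35 - 0)/(25 - 16) ≡ 35/9 mod 37. 9⁻¹ ≡ 33 (mod 37), so λ ≡ 8.
  x = λ² - 16 - 25 = 64 - 41 ≡ 23; y = λ·(16 - 23) - 0 ≡ 18. → (23, 18)
7P: (23, 18) + (25, 35). λ = (35 - 18)/(25 - 23) ≡ 17/2 mod 37. 2⁻¹ ≡ 19 (mod 37) since 2·19 = 38 ≡ 1, so λ ≡ 27.
  x = λ² - 23 - 25 = 729 - 48 ≡ 15; y = λ·(23 - 15) - 18 ≡ 13. → (15, 13)
8P: (15, 13) + (25, 35). λ = (35 - 13)/(25 - 15) ≡ 22/10 mod 37. 10⁻¹ ≡ 26 (mod 37), so λ ≡ 17.
  x = λ² - 15 - 25 = 289 - 40 ≡ 27; y = λ·(15 - 27) - 13 ≡ 5. → (27, 5)
9P: (27, 5) + (25, 35). λ = (35 - 5)/(25 - 27) ≡ 30/35 mod 37. 35⁻¹ ≡ 18 (mod 37), so λ ≡ 22.
  x = λ² - 27 - 25 = 484 - 52 ≡ 25; y = λ·(27 - 25) - 5 ≡ 2. → (25, 2)
10P: (25, 2) + (25, 35): same x and y₁ ≡ -y₂, so the sum is O.
10P = O, so the order is 10.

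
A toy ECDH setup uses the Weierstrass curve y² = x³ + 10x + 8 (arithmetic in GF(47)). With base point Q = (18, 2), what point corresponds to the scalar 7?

(29, 24)

Repeated addition: build up to 7Q.
2Q: tangent at (18, 2): λ = (3·18² + 10)/(2·2) ≡ 42/4. 4⁻¹ ≡ 12 (mod 47), so λ ≡ 42·12 ≡ 34.
  x = λ² - 18 - 18 = 1156 - 36 ≡ 39; y = λ·(18 - 39) - 2 ≡ 36. → (39, 36)
3Q: (39, 36) + (18, 2). λ = (2 - 36)/(18 - 39) ≡ 13/26 mod 47. 26⁻¹ ≡ 38 (mod 47) since 26·38 = 988 ≡ 1, so λ ≡ 24.
  x = λ² - 39 - 18 = 576 - 57 ≡ 2; y = λ·(39 - 2) - 36 ≡ 6. → (2, 6)
4Q: (2, 6) + (18, 2). λ = (2 - 6)/(18 - 2) ≡ 43/16 mod 47. 16⁻¹ ≡ 3 (mod 47), so λ ≡ 35.
  x = λ² - 2 - 18 = 1225 - 20 ≡ 30; y = λ·(2 - 30) - 6 ≡ 1. → (30, 1)
5Q: (30, 1) + (18, 2). λ = (2 - 1)/(18 - 30) ≡ 1/35 mod 47. 35⁻¹ ≡ 43 (mod 47), so λ ≡ 43.
  x = λ² - 30 - 18 = 1849 - 48 ≡ 15; y = λ·(30 - 15) - 1 ≡ 33. → (15, 33)
6Q: (15, 33) + (18, 2). λ = (2 - 33)/(18 - 15) ≡ 16/3 mod 47. 3⁻¹ ≡ 16 (mod 47), so λ ≡ 21.
  x = λ² - 15 - 18 = 441 - 33 ≡ 32; y = λ·(15 - 32) - 33 ≡ 33. → (32, 33)
7Q: (32, 33) + (18, 2). λ = (2 - 33)/(18 - 32) ≡ 16/33 mod 47. 33⁻¹ ≡ 10 (mod 47), so λ ≡ 19.
  x = λ² - 32 - 18 = 361 - 50 ≡ 29; y = λ·(32 - 29) - 33 ≡ 24. → (29, 24)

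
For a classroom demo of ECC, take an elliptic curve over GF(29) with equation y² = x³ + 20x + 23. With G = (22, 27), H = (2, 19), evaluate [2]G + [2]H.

First 2G:
Repeated addition: build up to 2G.
2G: tangent at (22, 27): λ = (3·22² + 20)/(2·27) ≡ 22/25. 25⁻¹ ≡ 7 (mod 29) since 25·7 = 175 ≡ 1, so λ ≡ 22·7 ≡ 9.
  x = λ² - 22 - 22 = 81 - 44 ≡ 8; y = λ·(22 - 8) - 27 ≡ 12. → (8, 12)
2G = (8, 12).
Next 2H:
Repeated addition: build up to 2H.
2H: tangent at (2, 19): λ = (3·2² + 20)/(2·19) ≡ 3/9. 9⁻¹ ≡ 13 (mod 29), so λ ≡ 3·13 ≡ 10.
  x = λ² - 2 - 2 = 100 - 4 ≡ 9; y = λ·(2 - 9) - 19 ≡ 27. → (9, 27)
2H = (9, 27).
Finally 2G + 2H:
(8, 12) + (9, 27). λ = (27 - 12)/(9 - 8) ≡ 15/1 mod 29. 1⁻¹ ≡ 1 (mod 29), so λ ≡ 15.
  x = λ² - 8 - 9 = 225 - 17 ≡ 5; y = λ·(8 - 5) - 12 ≡ 4. → (5, 4)

(5, 4)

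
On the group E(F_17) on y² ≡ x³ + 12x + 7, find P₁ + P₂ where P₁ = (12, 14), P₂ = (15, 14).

(7, 3)

(12, 14) + (15, 14). λ = (14 - 14)/(15 - 12) ≡ 0/3 mod 17. 3⁻¹ ≡ 6 (mod 17) since 3·6 = 18 ≡ 1, so λ ≡ 0.
  x = λ² - 12 - 15 = 0 - 27 ≡ 7; y = λ·(12 - 7) - 14 ≡ 3. → (7, 3)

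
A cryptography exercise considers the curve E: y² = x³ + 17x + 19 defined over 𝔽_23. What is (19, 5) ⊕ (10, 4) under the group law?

(19, 18)

(19, 5) + (10, 4). λ = (4 - 5)/(10 - 19) ≡ 22/14 mod 23. 14⁻¹ ≡ 5 (mod 23), so λ ≡ 18.
  x = λ² - 19 - 10 = 324 - 29 ≡ 19; y = λ·(19 - 19) - 5 ≡ 18. → (19, 18)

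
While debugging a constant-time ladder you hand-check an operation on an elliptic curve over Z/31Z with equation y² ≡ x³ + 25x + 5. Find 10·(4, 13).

Write Q = (4, 13).
Double-and-add on 10 = (1010)₂. Start with Q = (4, 13) for the leading 1-bit.
double: tangent at (4, 13): λ = (3·4² + 25)/(2·13) ≡ 11/26. 26⁻¹ ≡ 6 (mod 31) since 26·6 = 156 ≡ 1, so λ ≡ 11·6 ≡ 4.
  x = λ² - 4 - 4 = 16 - 8 ≡ 8; y = λ·(4 - 8) - 13 ≡ 2. → (8, 2)
double: tangent at (8, 2): λ = (3·8² + 25)/(2·2) ≡ 0/4. 4⁻¹ ≡ 8 (mod 31), so λ ≡ 0·8 ≡ 0.
  x = λ² - 8 - 8 = 0 - 16 ≡ 15; y = λ·(8 - 15) - 2 ≡ 29. → (15, 29)
add Q: (15, 29) + (4, 13). λ = (13 - 29)/(4 - 15) ≡ 15/20 mod 31. 20⁻¹ ≡ 14 (mod 31) since 20·14 = 280 ≡ 1, so λ ≡ 24.
  x = λ² - 15 - 4 = 576 - 19 ≡ 30; y = λ·(15 - 30) - 29 ≡ 14. → (30, 14)
double: tangent at (30, 14): λ = (3·30² + 25)/(2·14) ≡ 28/28. 28⁻¹ ≡ 10 (mod 31), so λ ≡ 28·10 ≡ 1.
  x = λ² - 30 - 30 = 1 - 60 ≡ 3; y = λ·(30 - 3) - 14 ≡ 13. → (3, 13)

(3, 13)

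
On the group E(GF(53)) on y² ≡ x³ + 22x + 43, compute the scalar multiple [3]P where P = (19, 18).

Repeated addition: build up to 3P.
2P: tangent at (19, 18): λ = (3·19² + 22)/(2·18) ≡ 45/36. 36⁻¹ ≡ 28 (mod 53), so λ ≡ 45·28 ≡ 41.
  x = λ² - 19 - 19 = 1681 - 38 ≡ 0; y = λ·(19 - 0) - 18 ≡ 19. → (0, 19)
3P: (0, 19) + (19, 18). λ = (18 - 19)/(19 - 0) ≡ 52/19 mod 53. 19⁻¹ ≡ 14 (mod 53), so λ ≡ 39.
  x = λ² - 0 - 19 = 1521 - 19 ≡ 18; y = λ·(0 - 18) - 19 ≡ 21. → (18, 21)

(18, 21)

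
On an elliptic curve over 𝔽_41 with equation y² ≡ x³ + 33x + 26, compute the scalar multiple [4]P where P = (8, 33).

(26, 16)

Double-and-add on 4 = (100)₂. Start with P = (8, 33) for the leading 1-bit.
double: tangent at (8, 33): λ = (3·8² + 33)/(2·33) ≡ 20/25. 25⁻¹ ≡ 23 (mod 41), so λ ≡ 20·23 ≡ 9.
  x = λ² - 8 - 8 = 81 - 16 ≡ 24; y = λ·(8 - 24) - 33 ≡ 28. → (24, 28)
double: tangent at (24, 28): λ = (3·24² + 33)/(2·28) ≡ 39/15. 15⁻¹ ≡ 11 (mod 41) since 15·11 = 165 ≡ 1, so λ ≡ 39·11 ≡ 19.
  x = λ² - 24 - 24 = 361 - 48 ≡ 26; y = λ·(24 - 26) - 28 ≡ 16. → (26, 16)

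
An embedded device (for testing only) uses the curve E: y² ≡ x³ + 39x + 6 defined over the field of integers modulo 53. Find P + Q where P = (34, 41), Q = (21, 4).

(13, 31)

(34, 41) + (21, 4). λ = (4 - 41)/(21 - 34) ≡ 16/40 mod 53. 40⁻¹ ≡ 4 (mod 53), so λ ≡ 11.
  x = λ² - 34 - 21 = 121 - 55 ≡ 13; y = λ·(34 - 13) - 41 ≡ 31. → (13, 31)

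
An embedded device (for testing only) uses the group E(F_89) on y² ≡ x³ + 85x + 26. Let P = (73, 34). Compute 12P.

Double-and-add on 12 = (1100)₂. Start with P = (73, 34) for the leading 1-bit.
double: tangent at (73, 34): λ = (3·73² + 85)/(2·34) ≡ 52/68. 68⁻¹ ≡ 72 (mod 89), so λ ≡ 52·72 ≡ 6.
  x = λ² - 73 - 73 = 36 - 146 ≡ 68; y = λ·(73 - 68) - 34 ≡ 85. → (68, 85)
add P: (68, 85) + (73, 34). λ = (34 - 85)/(73 - 68) ≡ 38/5 mod 89. 5⁻¹ ≡ 18 (mod 89), so λ ≡ 61.
  x = λ² - 68 - 73 = 3721 - 141 ≡ 20; y = λ·(68 - 20) - 85 ≡ 84. → (20, 84)
double: tangent at (20, 84): λ = (3·20² + 85)/(2·84) ≡ 39/79. 79⁻¹ ≡ 80 (mod 89) since 79·80 = 6320 ≡ 1, so λ ≡ 39·80 ≡ 5.
  x = λ² - 20 - 20 = 25 - 40 ≡ 74; y = λ·(20 - 74) - 84 ≡ 2. → (74, 2)
double: tangent at (74, 2): λ = (3·74² + 85)/(2·2) ≡ 48/4. 4⁻¹ ≡ 67 (mod 89) since 4·67 = 268 ≡ 1, so λ ≡ 48·67 ≡ 12.
  x = λ² - 74 - 74 = 144 - 148 ≡ 85; y = λ·(74 - 85) - 2 ≡ 44. → (85, 44)

(85, 44)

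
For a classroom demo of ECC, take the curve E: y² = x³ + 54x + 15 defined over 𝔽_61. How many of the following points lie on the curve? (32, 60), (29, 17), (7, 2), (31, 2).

3

(32, 60): 60² ≡ 1, rhs ≡ 46 → off.
(29, 17): 17² ≡ 45, rhs ≡ 45 → on.
(7, 2): 2² ≡ 4, rhs ≡ 4 → on.
(31, 2): 2² ≡ 4, rhs ≡ 4 → on.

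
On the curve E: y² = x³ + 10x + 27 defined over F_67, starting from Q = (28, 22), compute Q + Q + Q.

(3, 34)

Repeated addition: build up to 3Q.
2Q: tangent at (28, 22): λ = (3·28² + 10)/(2·22) ≡ 17/44. 44⁻¹ ≡ 32 (mod 67), so λ ≡ 17·32 ≡ 8.
  x = λ² - 28 - 28 = 64 - 56 ≡ 8; y = λ·(28 - 8) - 22 ≡ 4. → (8, 4)
3Q: (8, 4) + (28, 22). λ = (22 - 4)/(28 - 8) ≡ 18/20 mod 67. 20⁻¹ ≡ 57 (mod 67), so λ ≡ 21.
  x = λ² - 8 - 28 = 441 - 36 ≡ 3; y = λ·(8 - 3) - 4 ≡ 34. → (3, 34)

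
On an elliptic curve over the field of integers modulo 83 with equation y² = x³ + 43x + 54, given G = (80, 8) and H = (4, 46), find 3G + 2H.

First 3G:
Repeated addition: build up to 3G.
2G: tangent at (80, 8): λ = (3·80² + 43)/(2·8) ≡ 70/16. 16⁻¹ ≡ 26 (mod 83) since 16·26 = 416 ≡ 1, so λ ≡ 70·26 ≡ 77.
  x = λ² - 80 - 80 = 5929 - 160 ≡ 42; y = λ·(80 - 42) - 8 ≡ 13. → (42, 13)
3G: (42, 13) + (80, 8). λ = (8 - 13)/(80 - 42) ≡ 78/38 mod 83. 38⁻¹ ≡ 59 (mod 83) since 38·59 = 2242 ≡ 1, so λ ≡ 37.
  x = λ² - 42 - 80 = 1369 - 122 ≡ 2; y = λ·(42 - 2) - 13 ≡ 56. → (2, 56)
3G = (2, 56).
Next 2H:
Repeated addition: build up to 2H.
2H: tangent at (4, 46): λ = (3·4² + 43)/(2·46) ≡ 8/9. 9⁻¹ ≡ 37 (mod 83) since 9·37 = 333 ≡ 1, so λ ≡ 8·37 ≡ 47.
  x = λ² - 4 - 4 = 2209 - 8 ≡ 43; y = λ·(4 - 43) - 46 ≡ 30. → (43, 30)
2H = (43, 30).
Finally 3G + 2H:
(2, 56) + (43, 30). λ = (30 - 56)/(43 - 2) ≡ 57/41 mod 83. 41⁻¹ ≡ 81 (mod 83), so λ ≡ 52.
  x = λ² - 2 - 43 = 2704 - 45 ≡ 3; y = λ·(2 - 3) - 56 ≡ 58. → (3, 58)

(3, 58)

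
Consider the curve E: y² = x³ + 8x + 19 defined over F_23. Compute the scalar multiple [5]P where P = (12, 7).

(5, 0)

Double-and-add on 5 = (101)₂. Start with P = (12, 7) for the leading 1-bit.
double: tangent at (12, 7): λ = (3·12² + 8)/(2·7) ≡ 3/14. 14⁻¹ ≡ 5 (mod 23), so λ ≡ 3·5 ≡ 15.
  x = λ² - 12 - 12 = 225 - 24 ≡ 17; y = λ·(12 - 17) - 7 ≡ 10. → (17, 10)
double: tangent at (17, 10): λ = (3·17² + 8)/(2·10) ≡ 1/20. 20⁻¹ ≡ 15 (mod 23) since 20·15 = 300 ≡ 1, so λ ≡ 1·15 ≡ 15.
  x = λ² - 17 - 17 = 225 - 34 ≡ 7; y = λ·(17 - 7) - 10 ≡ 2. → (7, 2)
add P: (7, 2) + (12, 7). λ = (7 - 2)/(12 - 7) ≡ 5/5 mod 23. 5⁻¹ ≡ 14 (mod 23), so λ ≡ 1.
  x = λ² - 7 - 12 = 1 - 19 ≡ 5; y = λ·(7 - 5) - 2 ≡ 0. → (5, 0)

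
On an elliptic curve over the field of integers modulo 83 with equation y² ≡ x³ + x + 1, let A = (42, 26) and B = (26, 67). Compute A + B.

(18, 37)

(42, 26) + (26, 67). λ = (67 - 26)/(26 - 42) ≡ 41/67 mod 83. 67⁻¹ ≡ 57 (mod 83) since 67·57 = 3819 ≡ 1, so λ ≡ 13.
  x = λ² - 42 - 26 = 169 - 68 ≡ 18; y = λ·(42 - 18) - 26 ≡ 37. → (18, 37)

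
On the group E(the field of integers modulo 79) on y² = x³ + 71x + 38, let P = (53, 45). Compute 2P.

(72, 64)

tangent at (53, 45): λ = (3·53² + 71)/(2·45) ≡ 45/11. 11⁻¹ ≡ 36 (mod 79), so λ ≡ 45·36 ≡ 40.
  x = λ² - 53 - 53 = 1600 - 106 ≡ 72; y = λ·(53 - 72) - 45 ≡ 64. → (72, 64)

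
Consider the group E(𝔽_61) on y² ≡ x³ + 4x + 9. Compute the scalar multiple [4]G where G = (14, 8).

(47, 25)

Double-and-add on 4 = (100)₂. Start with G = (14, 8) for the leading 1-bit.
double: tangent at (14, 8): λ = (3·14² + 4)/(2·8) ≡ 43/16. 16⁻¹ ≡ 42 (mod 61), so λ ≡ 43·42 ≡ 37.
  x = λ² - 14 - 14 = 1369 - 28 ≡ 60; y = λ·(14 - 60) - 8 ≡ 59. → (60, 59)
double: tangent at (60, 59): λ = (3·60² + 4)/(2·59) ≡ 7/57. 57⁻¹ ≡ 15 (mod 61) since 57·15 = 855 ≡ 1, so λ ≡ 7·15 ≡ 44.
  x = λ² - 60 - 60 = 1936 - 120 ≡ 47; y = λ·(60 - 47) - 59 ≡ 25. → (47, 25)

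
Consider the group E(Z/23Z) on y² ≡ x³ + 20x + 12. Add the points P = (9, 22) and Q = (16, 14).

(4, 15)

(9, 22) + (16, 14). λ = (14 - 22)/(16 - 9) ≡ 15/7 mod 23. 7⁻¹ ≡ 10 (mod 23) since 7·10 = 70 ≡ 1, so λ ≡ 12.
  x = λ² - 9 - 16 = 144 - 25 ≡ 4; y = λ·(9 - 4) - 22 ≡ 15. → (4, 15)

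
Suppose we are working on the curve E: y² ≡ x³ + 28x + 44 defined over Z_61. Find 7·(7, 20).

Write P = (7, 20).
Double-and-add on 7 = (111)₂. Start with P = (7, 20) for the leading 1-bit.
double: tangent at (7, 20): λ = (3·7² + 28)/(2·20) ≡ 53/40. 40⁻¹ ≡ 29 (mod 61) since 40·29 = 1160 ≡ 1, so λ ≡ 53·29 ≡ 12.
  x = λ² - 7 - 7 = 144 - 14 ≡ 8; y = λ·(7 - 8) - 20 ≡ 29. → (8, 29)
add P: (8, 29) + (7, 20). λ = (20 - 29)/(7 - 8) ≡ 52/60 mod 61. 60⁻¹ ≡ 60 (mod 61) since 60·60 = 3600 ≡ 1, so λ ≡ 9.
  x = λ² - 8 - 7 = 81 - 15 ≡ 5; y = λ·(8 - 5) - 29 ≡ 59. → (5, 59)
double: tangent at (5, 59): λ = (3·5² + 28)/(2·59) ≡ 42/57. 57⁻¹ ≡ 15 (mod 61), so λ ≡ 42·15 ≡ 20.
  x = λ² - 5 - 5 = 400 - 10 ≡ 24; y = λ·(5 - 24) - 59 ≡ 49. → (24, 49)
add P: (24, 49) + (7, 20). λ = (20 - 49)/(7 - 24) ≡ 32/44 mod 61. 44⁻¹ ≡ 43 (mod 61), so λ ≡ 34.
  x = λ² - 24 - 7 = 1156 - 31 ≡ 27; y = λ·(24 - 27) - 49 ≡ 32. → (27, 32)

(27, 32)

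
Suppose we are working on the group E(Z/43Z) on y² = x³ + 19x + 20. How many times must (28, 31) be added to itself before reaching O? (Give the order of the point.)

6

2P: tangent at (28, 31): λ = (3·28² + 19)/(2·31) ≡ 6/19. 19⁻¹ ≡ 34 (mod 43), so λ ≡ 6·34 ≡ 32.
  x = λ² - 28 - 28 = 1024 - 56 ≡ 22; y = λ·(28 - 22) - 31 ≡ 32. → (22, 32)
3P: (22, 32) + (28, 31). λ = (31 - 32)/(28 - 22) ≡ 42/6 mod 43. 6⁻¹ ≡ 36 (mod 43) since 6·36 = 216 ≡ 1, so λ ≡ 7.
  x = λ² - 22 - 28 = 49 - 50 ≡ 42; y = λ·(22 - 42) - 32 ≡ 0. → (42, 0)
4P: (42, 0) + (28, 31). λ = (31 - 0)/(28 - 42) ≡ 31/29 mod 43. 29⁻¹ ≡ 3 (mod 43), so λ ≡ 7.
  x = λ² - 42 - 28 = 49 - 70 ≡ 22; y = λ·(42 - 22) - 0 ≡ 11. → (22, 11)
5P: (22, 11) + (28, 31). λ = (31 - 11)/(28 - 22) ≡ 20/6 mod 43. 6⁻¹ ≡ 36 (mod 43), so λ ≡ 32.
  x = λ² - 22 - 28 = 1024 - 50 ≡ 28; y = λ·(22 - 28) - 11 ≡ 12. → (28, 12)
6P: (28, 12) + (28, 31): same x and y₁ ≡ -y₂, so the sum is O.
6P = O, so the order is 6.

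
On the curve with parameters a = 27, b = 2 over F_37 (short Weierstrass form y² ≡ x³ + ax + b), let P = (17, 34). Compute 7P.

Repeated addition: build up to 7P.
2P: tangent at (17, 34): λ = (3·17² + 27)/(2·34) ≡ 6/31. 31⁻¹ ≡ 6 (mod 37) since 31·6 = 186 ≡ 1, so λ ≡ 6·6 ≡ 36.
  x = λ² - 17 - 17 = 1296 - 34 ≡ 4; y = λ·(17 - 4) - 34 ≡ 27. → (4, 27)
3P: (4, 27) + (17, 34). λ = (34 - 27)/(17 - 4) ≡ 7/13 mod 37. 13⁻¹ ≡ 20 (mod 37), so λ ≡ 29.
  x = λ² - 4 - 17 = 841 - 21 ≡ 6; y = λ·(4 - 6) - 27 ≡ 26. → (6, 26)
4P: (6, 26) + (17, 34). λ = (34 - 26)/(17 - 6) ≡ 8/11 mod 37. 11⁻¹ ≡ 27 (mod 37) since 11·27 = 297 ≡ 1, so λ ≡ 31.
  x = λ² - 6 - 17 = 961 - 23 ≡ 13; y = λ·(6 - 13) - 26 ≡ 16. → (13, 16)
5P: (13, 16) + (17, 34). λ = (34 - 16)/(17 - 13) ≡ 18/4 mod 37. 4⁻¹ ≡ 28 (mod 37) since 4·28 = 112 ≡ 1, so λ ≡ 23.
  x = λ² - 13 - 17 = 529 - 30 ≡ 18; y = λ·(13 - 18) - 16 ≡ 17. → (18, 17)
6P: (18, 17) + (17, 34). λ = (34 - 17)/(17 - 18) ≡ 17/36 mod 37. 36⁻¹ ≡ 36 (mod 37), so λ ≡ 20.
  x = λ² - 18 - 17 = 400 - 35 ≡ 32; y = λ·(18 - 32) - 17 ≡ 36. → (32, 36)
7P: (32, 36) + (17, 34). λ = (34 - 36)/(17 - 32) ≡ 35/22 mod 37. 22⁻¹ ≡ 32 (mod 37) since 22·32 = 704 ≡ 1, so λ ≡ 10.
  x = λ² - 32 - 17 = 100 - 49 ≡ 14; y = λ·(32 - 14) - 36 ≡ 33. → (14, 33)

(14, 33)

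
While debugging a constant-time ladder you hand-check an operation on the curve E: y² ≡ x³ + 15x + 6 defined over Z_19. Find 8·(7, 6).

(18, 3)

Write Q = (7, 6).
Double-and-add on 8 = (1000)₂. Start with Q = (7, 6) for the leading 1-bit.
double: tangent at (7, 6): λ = (3·7² + 15)/(2·6) ≡ 10/12. 12⁻¹ ≡ 8 (mod 19) since 12·8 = 96 ≡ 1, so λ ≡ 10·8 ≡ 4.
  x = λ² - 7 - 7 = 16 - 14 ≡ 2; y = λ·(7 - 2) - 6 ≡ 14. → (2, 14)
double: tangent at (2, 14): λ = (3·2² + 15)/(2·14) ≡ 8/9. 9⁻¹ ≡ 17 (mod 19), so λ ≡ 8·17 ≡ 3.
  x = λ² - 2 - 2 = 9 - 4 ≡ 5; y = λ·(2 - 5) - 14 ≡ 15. → (5, 15)
double: tangent at (5, 15): λ = (3·5² + 15)/(2·15) ≡ 14/11. 11⁻¹ ≡ 7 (mod 19), so λ ≡ 14·7 ≡ 3.
  x = λ² - 5 - 5 = 9 - 10 ≡ 18; y = λ·(5 - 18) - 15 ≡ 3. → (18, 3)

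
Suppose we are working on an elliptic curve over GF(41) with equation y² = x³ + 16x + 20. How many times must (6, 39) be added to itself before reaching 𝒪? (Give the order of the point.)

3

2P: tangent at (6, 39): λ = (3·6² + 16)/(2·39) ≡ 1/37. 37⁻¹ ≡ 10 (mod 41), so λ ≡ 1·10 ≡ 10.
  x = λ² - 6 - 6 = 100 - 12 ≡ 6; y = λ·(6 - 6) - 39 ≡ 2. → (6, 2)
3P: (6, 2) + (6, 39): same x and y₁ ≡ -y₂, so the sum is 𝒪.
3P = 𝒪, so the order is 3.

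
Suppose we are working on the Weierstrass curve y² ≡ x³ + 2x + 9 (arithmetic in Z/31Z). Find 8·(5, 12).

Write Q = (5, 12).
Repeated addition: build up to 8Q.
2Q: tangent at (5, 12): λ = (3·5² + 2)/(2·12) ≡ 15/24. 24⁻¹ ≡ 22 (mod 31), so λ ≡ 15·22 ≡ 20.
  x = λ² - 5 - 5 = 400 - 10 ≡ 18; y = λ·(5 - 18) - 12 ≡ 7. → (18, 7)
3Q: (18, 7) + (5, 12). λ = (12 - 7)/(5 - 18) ≡ 5/18 mod 31. 18⁻¹ ≡ 19 (mod 31) since 18·19 = 342 ≡ 1, so λ ≡ 2.
  x = λ² - 18 - 5 = 4 - 23 ≡ 12; y = λ·(18 - 12) - 7 ≡ 5. → (12, 5)
4Q: (12, 5) + (5, 12). λ = (12 - 5)/(5 - 12) ≡ 7/24 mod 31. 24⁻¹ ≡ 22 (mod 31) since 24·22 = 528 ≡ 1, so λ ≡ 30.
  x = λ² - 12 - 5 = 900 - 17 ≡ 15; y = λ·(12 - 15) - 5 ≡ 29. → (15, 29)
5Q: (15, 29) + (5, 12). λ = (12 - 29)/(5 - 15) ≡ 14/21 mod 31. 21⁻¹ ≡ 3 (mod 31) since 21·3 = 63 ≡ 1, so λ ≡ 11.
  x = λ² - 15 - 5 = 121 - 20 ≡ 8; y = λ·(15 - 8) - 29 ≡ 17. → (8, 17)
6Q: (8, 17) + (5, 12). λ = (12 - 17)/(5 - 8) ≡ 26/28 mod 31. 28⁻¹ ≡ 10 (mod 31) since 28·10 = 280 ≡ 1, so λ ≡ 12.
  x = λ² - 8 - 5 = 144 - 13 ≡ 7; y = λ·(8 - 7) - 17 ≡ 26. → (7, 26)
7Q: (7, 26) + (5, 12). λ = (12 - 26)/(5 - 7) ≡ 17/29 mod 31. 29⁻¹ ≡ 15 (mod 31) since 29·15 = 435 ≡ 1, so λ ≡ 7.
  x = λ² - 7 - 5 = 49 - 12 ≡ 6; y = λ·(7 - 6) - 26 ≡ 12. → (6, 12)
8Q: (6, 12) + (5, 12). λ = (12 - 12)/(5 - 6) ≡ 0/30 mod 31. 30⁻¹ ≡ 30 (mod 31) since 30·30 = 900 ≡ 1, so λ ≡ 0.
  x = λ² - 6 - 5 = 0 - 11 ≡ 20; y = λ·(6 - 20) - 12 ≡ 19. → (20, 19)

(20, 19)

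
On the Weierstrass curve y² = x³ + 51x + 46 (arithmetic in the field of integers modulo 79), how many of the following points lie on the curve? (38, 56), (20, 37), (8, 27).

2

(38, 56): 56² ≡ 55, rhs ≡ 55 → on.
(20, 37): 37² ≡ 26, rhs ≡ 60 → off.
(8, 27): 27² ≡ 18, rhs ≡ 18 → on.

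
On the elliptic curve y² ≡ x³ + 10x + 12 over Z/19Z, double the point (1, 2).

tangent at (1, 2): λ = (3·1² + 10)/(2·2) ≡ 13/4. 4⁻¹ ≡ 5 (mod 19), so λ ≡ 13·5 ≡ 8.
  x = λ² - 1 - 1 = 64 - 2 ≡ 5; y = λ·(1 - 5) - 2 ≡ 4. → (5, 4)

(5, 4)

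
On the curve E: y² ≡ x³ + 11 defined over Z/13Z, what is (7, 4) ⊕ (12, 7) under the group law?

(7, 4) + (12, 7). λ = (7 - 4)/(12 - 7) ≡ 3/5 mod 13. 5⁻¹ ≡ 8 (mod 13) since 5·8 = 40 ≡ 1, so λ ≡ 11.
  x = λ² - 7 - 12 = 121 - 19 ≡ 11; y = λ·(7 - 11) - 4 ≡ 4. → (11, 4)

(11, 4)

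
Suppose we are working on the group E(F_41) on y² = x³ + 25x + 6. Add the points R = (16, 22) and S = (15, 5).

(16, 22) + (15, 5). λ = (5 - 22)/(15 - 16) ≡ 24/40 mod 41. 40⁻¹ ≡ 40 (mod 41), so λ ≡ 17.
  x = λ² - 16 - 15 = 289 - 31 ≡ 12; y = λ·(16 - 12) - 22 ≡ 5. → (12, 5)

(12, 5)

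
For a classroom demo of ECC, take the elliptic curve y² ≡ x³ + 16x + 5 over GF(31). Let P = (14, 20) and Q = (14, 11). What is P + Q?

O

The two points share x = 14 and their y-coordinates satisfy 20 + 11 ≡ 0 (mod 31), so they are inverses. Their sum is 𝒪.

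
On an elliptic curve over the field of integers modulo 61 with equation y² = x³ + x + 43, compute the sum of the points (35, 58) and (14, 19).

(3, 45)

(35, 58) + (14, 19). λ = (19 - 58)/(14 - 35) ≡ 22/40 mod 61. 40⁻¹ ≡ 29 (mod 61) since 40·29 = 1160 ≡ 1, so λ ≡ 28.
  x = λ² - 35 - 14 = 784 - 49 ≡ 3; y = λ·(35 - 3) - 58 ≡ 45. → (3, 45)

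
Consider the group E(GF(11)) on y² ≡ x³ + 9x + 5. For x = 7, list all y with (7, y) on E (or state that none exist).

2, 9

x³ + 9x + 5 = 411 ≡ 4 (mod 11).
Square roots of 4 mod 11: 2 and 9 (since 2² = 4 ≡ 4).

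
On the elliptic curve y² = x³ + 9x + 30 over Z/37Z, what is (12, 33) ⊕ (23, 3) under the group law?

(18, 17)

(12, 33) + (23, 3). λ = (3 - 33)/(23 - 12) ≡ 7/11 mod 37. 11⁻¹ ≡ 27 (mod 37) since 11·27 = 297 ≡ 1, so λ ≡ 4.
  x = λ² - 12 - 23 = 16 - 35 ≡ 18; y = λ·(12 - 18) - 33 ≡ 17. → (18, 17)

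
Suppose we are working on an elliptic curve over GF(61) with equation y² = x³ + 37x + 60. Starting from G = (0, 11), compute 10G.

Double-and-add on 10 = (1010)₂. Start with G = (0, 11) for the leading 1-bit.
double: tangent at (0, 11): λ = (3·0² + 37)/(2·11) ≡ 37/22. 22⁻¹ ≡ 25 (mod 61), so λ ≡ 37·25 ≡ 10.
  x = λ² - 0 - 0 = 100 - 0 ≡ 39; y = λ·(0 - 39) - 11 ≡ 26. → (39, 26)
double: tangent at (39, 26): λ = (3·39² + 37)/(2·26) ≡ 25/52. 52⁻¹ ≡ 27 (mod 61) since 52·27 = 1404 ≡ 1, so λ ≡ 25·27 ≡ 4.
  x = λ² - 39 - 39 = 16 - 78 ≡ 60; y = λ·(39 - 60) - 26 ≡ 12. → (60, 12)
add G: (60, 12) + (0, 11). λ = (11 - 12)/(0 - 60) ≡ 60/1 mod 61. 1⁻¹ ≡ 1 (mod 61) since 1·1 = 1 ≡ 1, so λ ≡ 60.
  x = λ² - 60 - 0 = 3600 - 60 ≡ 2; y = λ·(60 - 2) - 12 ≡ 52. → (2, 52)
double: tangent at (2, 52): λ = (3·2² + 37)/(2·52) ≡ 49/43. 43⁻¹ ≡ 44 (mod 61), so λ ≡ 49·44 ≡ 21.
  x = λ² - 2 - 2 = 441 - 4 ≡ 10; y = λ·(2 - 10) - 52 ≡ 24. → (10, 24)

(10, 24)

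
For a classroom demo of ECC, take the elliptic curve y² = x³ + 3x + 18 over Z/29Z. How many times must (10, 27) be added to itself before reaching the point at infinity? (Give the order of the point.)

4

2P: tangent at (10, 27): λ = (3·10² + 3)/(2·27) ≡ 13/25. 25⁻¹ ≡ 7 (mod 29), so λ ≡ 13·7 ≡ 4.
  x = λ² - 10 - 10 = 16 - 20 ≡ 25; y = λ·(10 - 25) - 27 ≡ 0. → (25, 0)
3P: (25, 0) + (10, 27). λ = (27 - 0)/(10 - 25) ≡ 27/14 mod 29. 14⁻¹ ≡ 27 (mod 29), so λ ≡ 4.
  x = λ² - 25 - 10 = 16 - 35 ≡ 10; y = λ·(25 - 10) - 0 ≡ 2. → (10, 2)
4P: (10, 2) + (10, 27): same x and y₁ ≡ -y₂, so the sum is the point at infinity.
4P = the point at infinity, so the order is 4.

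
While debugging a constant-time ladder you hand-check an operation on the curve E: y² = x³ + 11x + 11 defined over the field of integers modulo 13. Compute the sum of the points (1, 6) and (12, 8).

(1, 7)

(1, 6) + (12, 8). λ = (8 - 6)/(12 - 1) ≡ 2/11 mod 13. 11⁻¹ ≡ 6 (mod 13), so λ ≡ 12.
  x = λ² - 1 - 12 = 144 - 13 ≡ 1; y = λ·(1 - 1) - 6 ≡ 7. → (1, 7)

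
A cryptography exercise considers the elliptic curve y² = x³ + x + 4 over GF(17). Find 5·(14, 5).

(0, 2)

Write G = (14, 5).
Double-and-add on 5 = (101)₂. Start with G = (14, 5) for the leading 1-bit.
double: tangent at (14, 5): λ = (3·14² + 1)/(2·5) ≡ 11/10. 10⁻¹ ≡ 12 (mod 17), so λ ≡ 11·12 ≡ 13.
  x = λ² - 14 - 14 = 169 - 28 ≡ 5; y = λ·(14 - 5) - 5 ≡ 10. → (5, 10)
double: tangent at (5, 10): λ = (3·5² + 1)/(2·10) ≡ 8/3. 3⁻¹ ≡ 6 (mod 17) since 3·6 = 18 ≡ 1, so λ ≡ 8·6 ≡ 14.
  x = λ² - 5 - 5 = 196 - 10 ≡ 16; y = λ·(5 - 16) - 10 ≡ 6. → (16, 6)
add G: (16, 6) + (14, 5). λ = (5 - 6)/(14 - 16) ≡ 16/15 mod 17. 15⁻¹ ≡ 8 (mod 17) since 15·8 = 120 ≡ 1, so λ ≡ 9.
  x = λ² - 16 - 14 = 81 - 30 ≡ 0; y = λ·(16 - 0) - 6 ≡ 2. → (0, 2)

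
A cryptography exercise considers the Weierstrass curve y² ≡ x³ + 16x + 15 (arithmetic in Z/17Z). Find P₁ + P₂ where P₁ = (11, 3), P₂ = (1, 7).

(14, 5)

(11, 3) + (1, 7). λ = (7 - 3)/(1 - 11) ≡ 4/7 mod 17. 7⁻¹ ≡ 5 (mod 17) since 7·5 = 35 ≡ 1, so λ ≡ 3.
  x = λ² - 11 - 1 = 9 - 12 ≡ 14; y = λ·(11 - 14) - 3 ≡ 5. → (14, 5)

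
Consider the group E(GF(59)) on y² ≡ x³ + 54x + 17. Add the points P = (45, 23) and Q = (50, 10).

(51, 28)

(45, 23) + (50, 10). λ = (10 - 23)/(50 - 45) ≡ 46/5 mod 59. 5⁻¹ ≡ 12 (mod 59), so λ ≡ 21.
  x = λ² - 45 - 50 = 441 - 95 ≡ 51; y = λ·(45 - 51) - 23 ≡ 28. → (51, 28)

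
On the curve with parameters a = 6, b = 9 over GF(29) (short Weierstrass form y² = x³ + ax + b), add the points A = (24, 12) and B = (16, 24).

(13, 15)

(24, 12) + (16, 24). λ = (24 - 12)/(16 - 24) ≡ 12/21 mod 29. 21⁻¹ ≡ 18 (mod 29), so λ ≡ 13.
  x = λ² - 24 - 16 = 169 - 40 ≡ 13; y = λ·(24 - 13) - 12 ≡ 15. → (13, 15)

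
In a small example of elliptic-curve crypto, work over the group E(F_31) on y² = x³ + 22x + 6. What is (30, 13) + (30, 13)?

(27, 3)

tangent at (30, 13): λ = (3·30² + 22)/(2·13) ≡ 25/26. 26⁻¹ ≡ 6 (mod 31) since 26·6 = 156 ≡ 1, so λ ≡ 25·6 ≡ 26.
  x = λ² - 30 - 30 = 676 - 60 ≡ 27; y = λ·(30 - 27) - 13 ≡ 3. → (27, 3)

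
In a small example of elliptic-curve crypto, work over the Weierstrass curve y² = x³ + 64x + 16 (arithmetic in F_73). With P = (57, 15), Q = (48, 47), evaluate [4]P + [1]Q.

(21, 67)

First 4P:
Double-and-add on 4 = (100)₂. Start with P = (57, 15) for the leading 1-bit.
double: tangent at (57, 15): λ = (3·57² + 64)/(2·15) ≡ 29/30. 30⁻¹ ≡ 56 (mod 73), so λ ≡ 29·56 ≡ 18.
  x = λ² - 57 - 57 = 324 - 114 ≡ 64; y = λ·(57 - 64) - 15 ≡ 5. → (64, 5)
double: tangent at (64, 5): λ = (3·64² + 64)/(2·5) ≡ 15/10. 10⁻¹ ≡ 22 (mod 73), so λ ≡ 15·22 ≡ 38.
  x = λ² - 64 - 64 = 1444 - 128 ≡ 2; y = λ·(64 - 2) - 5 ≡ 15. → (2, 15)
4P = (2, 15).
Finally 4P + Q:
(2, 15) + (48, 47). λ = (47 - 15)/(48 - 2) ≡ 32/46 mod 73. 46⁻¹ ≡ 27 (mod 73) since 46·27 = 1242 ≡ 1, so λ ≡ 61.
  x = λ² - 2 - 48 = 3721 - 50 ≡ 21; y = λ·(2 - 21) - 15 ≡ 67. → (21, 67)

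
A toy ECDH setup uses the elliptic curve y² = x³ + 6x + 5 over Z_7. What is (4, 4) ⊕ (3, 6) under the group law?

(4, 3)

(4, 4) + (3, 6). λ = (6 - 4)/(3 - 4) ≡ 2/6 mod 7. 6⁻¹ ≡ 6 (mod 7), so λ ≡ 5.
  x = λ² - 4 - 3 = 25 - 7 ≡ 4; y = λ·(4 - 4) - 4 ≡ 3. → (4, 3)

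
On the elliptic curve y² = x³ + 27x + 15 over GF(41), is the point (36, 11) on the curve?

no

y² = 11² ≡ 39; x³ + 27x + 15 = 47643 ≡ 1 (mod 41). 39 ≠ 1.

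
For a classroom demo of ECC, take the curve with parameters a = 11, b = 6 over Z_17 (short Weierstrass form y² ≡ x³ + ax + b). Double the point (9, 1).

(12, 9)

tangent at (9, 1): λ = (3·9² + 11)/(2·1) ≡ 16/2. 2⁻¹ ≡ 9 (mod 17) since 2·9 = 18 ≡ 1, so λ ≡ 16·9 ≡ 8.
  x = λ² - 9 - 9 = 64 - 18 ≡ 12; y = λ·(9 - 12) - 1 ≡ 9. → (12, 9)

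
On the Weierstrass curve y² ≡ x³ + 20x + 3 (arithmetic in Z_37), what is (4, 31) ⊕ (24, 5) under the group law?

(4, 31) + (24, 5). λ = (5 - 31)/(24 - 4) ≡ 11/20 mod 37. 20⁻¹ ≡ 13 (mod 37), so λ ≡ 32.
  x = λ² - 4 - 24 = 1024 - 28 ≡ 34; y = λ·(4 - 34) - 31 ≡ 8. → (34, 8)

(34, 8)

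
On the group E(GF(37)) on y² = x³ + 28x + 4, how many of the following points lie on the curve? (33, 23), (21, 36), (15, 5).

(33, 23): 23² ≡ 11, rhs ≡ 13 → off.
(21, 36): 36² ≡ 1, rhs ≡ 11 → off.
(15, 5): 5² ≡ 25, rhs ≡ 25 → on.

1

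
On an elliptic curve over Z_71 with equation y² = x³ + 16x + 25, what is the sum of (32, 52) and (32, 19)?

O

The two points share x = 32 and their y-coordinates satisfy 52 + 19 ≡ 0 (mod 71), so they are inverses. Their sum is O.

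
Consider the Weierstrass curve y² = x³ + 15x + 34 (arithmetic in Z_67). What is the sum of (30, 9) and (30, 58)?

The two points share x = 30 and their y-coordinates satisfy 9 + 58 ≡ 0 (mod 67), so they are inverses. Their sum is O.

O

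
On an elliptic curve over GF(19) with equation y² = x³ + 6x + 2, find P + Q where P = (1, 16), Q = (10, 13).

(1, 16) + (10, 13). λ = (13 - 16)/(10 - 1) ≡ 16/9 mod 19. 9⁻¹ ≡ 17 (mod 19) since 9·17 = 153 ≡ 1, so λ ≡ 6.
  x = λ² - 1 - 10 = 36 - 11 ≡ 6; y = λ·(1 - 6) - 16 ≡ 11. → (6, 11)

(6, 11)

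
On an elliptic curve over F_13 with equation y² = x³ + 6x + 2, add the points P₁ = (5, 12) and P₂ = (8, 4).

(10, 10)

(5, 12) + (8, 4). λ = (4 - 12)/(8 - 5) ≡ 5/3 mod 13. 3⁻¹ ≡ 9 (mod 13) since 3·9 = 27 ≡ 1, so λ ≡ 6.
  x = λ² - 5 - 8 = 36 - 13 ≡ 10; y = λ·(5 - 10) - 12 ≡ 10. → (10, 10)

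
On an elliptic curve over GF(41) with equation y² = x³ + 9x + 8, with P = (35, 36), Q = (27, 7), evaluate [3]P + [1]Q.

First 3P:
Repeated addition: build up to 3P.
2P: tangent at (35, 36): λ = (3·35² + 9)/(2·36) ≡ 35/31. 31⁻¹ ≡ 4 (mod 41) since 31·4 = 124 ≡ 1, so λ ≡ 35·4 ≡ 17.
  x = λ² - 35 - 35 = 289 - 70 ≡ 14; y = λ·(35 - 14) - 36 ≡ 34. → (14, 34)
3P: (14, 34) + (35, 36). λ = (36 - 34)/(35 - 14) ≡ 2/21 mod 41. 21⁻¹ ≡ 2 (mod 41), so λ ≡ 4.
  x = λ² - 14 - 35 = 16 - 49 ≡ 8; y = λ·(14 - 8) - 34 ≡ 31. → (8, 31)
3P = (8, 31).
Finally 3P + Q:
(8, 31) + (27, 7). λ = (7 - 31)/(27 - 8) ≡ 17/19 mod 41. 19⁻¹ ≡ 13 (mod 41) since 19·13 = 247 ≡ 1, so λ ≡ 16.
  x = λ² - 8 - 27 = 256 - 35 ≡ 16; y = λ·(8 - 16) - 31 ≡ 5. → (16, 5)

(16, 5)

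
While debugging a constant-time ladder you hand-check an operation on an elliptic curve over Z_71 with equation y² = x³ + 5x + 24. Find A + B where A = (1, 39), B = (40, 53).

(46, 65)

(1, 39) + (40, 53). λ = (53 - 39)/(40 - 1) ≡ 14/39 mod 71. 39⁻¹ ≡ 51 (mod 71) since 39·51 = 1989 ≡ 1, so λ ≡ 4.
  x = λ² - 1 - 40 = 16 - 41 ≡ 46; y = λ·(1 - 46) - 39 ≡ 65. → (46, 65)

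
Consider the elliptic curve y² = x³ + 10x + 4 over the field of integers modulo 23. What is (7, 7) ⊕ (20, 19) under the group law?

(14, 6)

(7, 7) + (20, 19). λ = (19 - 7)/(20 - 7) ≡ 12/13 mod 23. 13⁻¹ ≡ 16 (mod 23), so λ ≡ 8.
  x = λ² - 7 - 20 = 64 - 27 ≡ 14; y = λ·(7 - 14) - 7 ≡ 6. → (14, 6)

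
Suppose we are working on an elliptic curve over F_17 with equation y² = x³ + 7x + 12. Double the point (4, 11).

(11, 14)

tangent at (4, 11): λ = (3·4² + 7)/(2·11) ≡ 4/5. 5⁻¹ ≡ 7 (mod 17), so λ ≡ 4·7 ≡ 11.
  x = λ² - 4 - 4 = 121 - 8 ≡ 11; y = λ·(4 - 11) - 11 ≡ 14. → (11, 14)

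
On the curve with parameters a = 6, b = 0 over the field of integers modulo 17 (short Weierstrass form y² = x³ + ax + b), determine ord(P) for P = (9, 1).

5

2P: tangent at (9, 1): λ = (3·9² + 6)/(2·1) ≡ 11/2. 2⁻¹ ≡ 9 (mod 17) since 2·9 = 18 ≡ 1, so λ ≡ 11·9 ≡ 14.
  x = λ² - 9 - 9 = 196 - 18 ≡ 8; y = λ·(9 - 8) - 1 ≡ 13. → (8, 13)
3P: (8, 13) + (9, 1). λ = (1 - 13)/(9 - 8) ≡ 5/1 mod 17. 1⁻¹ ≡ 1 (mod 17) since 1·1 = 1 ≡ 1, so λ ≡ 5.
  x = λ² - 8 - 9 = 25 - 17 ≡ 8; y = λ·(8 - 8) - 13 ≡ 4. → (8, 4)
4P: (8, 4) + (9, 1). λ = (1 - 4)/(9 - 8) ≡ 14/1 mod 17. 1⁻¹ ≡ 1 (mod 17), so λ ≡ 14.
  x = λ² - 8 - 9 = 196 - 17 ≡ 9; y = λ·(8 - 9) - 4 ≡ 16. → (9, 16)
5P: (9, 16) + (9, 1): same x and y₁ ≡ -y₂, so the sum is the point at infinity.
5P = the point at infinity, so the order is 5.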